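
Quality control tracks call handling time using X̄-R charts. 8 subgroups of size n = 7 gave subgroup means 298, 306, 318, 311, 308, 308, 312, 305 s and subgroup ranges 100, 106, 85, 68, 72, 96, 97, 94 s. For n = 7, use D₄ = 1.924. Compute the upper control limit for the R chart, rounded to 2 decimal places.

172.68

R̄ = (100 + 106 + 85 + 68 + 72 + 96 + 97 + 94) / 8 = 718.0000 / 8 = 89.7500
UCL_R = D₄·R̄ = 1.924 × 89.7500 = 172.6790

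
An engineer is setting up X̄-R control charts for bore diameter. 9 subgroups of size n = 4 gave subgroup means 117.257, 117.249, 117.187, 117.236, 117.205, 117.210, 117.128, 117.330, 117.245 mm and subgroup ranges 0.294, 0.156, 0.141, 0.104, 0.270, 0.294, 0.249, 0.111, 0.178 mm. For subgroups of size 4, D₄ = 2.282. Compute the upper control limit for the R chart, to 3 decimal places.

0.456

R̄ = (0.294 + 0.156 + 0.141 + 0.104 + 0.270 + 0.294 + 0.249 + 0.111 + 0.178) / 9 = 1.7970 / 9 = 0.1997
UCL_R = D₄·R̄ = 2.282 × 0.1997 = 0.4556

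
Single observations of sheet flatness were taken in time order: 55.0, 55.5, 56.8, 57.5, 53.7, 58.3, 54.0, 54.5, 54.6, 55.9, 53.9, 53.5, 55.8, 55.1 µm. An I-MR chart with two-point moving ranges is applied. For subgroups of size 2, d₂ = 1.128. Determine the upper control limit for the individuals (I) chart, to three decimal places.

59.896

X̄ = (55.0 + 55.5 + 56.8 + 57.5 + 53.7 + 58.3 + 54.0 + 54.5 + 54.6 + 55.9 + 53.9 + 53.5 + 55.8 + 55.1) / 14 = 55.2929
Moving ranges: 0.5, 1.3, 0.7, 3.8, 4.6, 4.3, 0.5, 0.1, 1.3, 2.0, 0.4, 2.3, 0.7; M̄R̄ = 22.5000 / 13 = 1.7308
UCL = X̄ + 3·M̄R̄/d₂ = 55.2929 + 3 × 1.7308 / 1.128 = 59.8960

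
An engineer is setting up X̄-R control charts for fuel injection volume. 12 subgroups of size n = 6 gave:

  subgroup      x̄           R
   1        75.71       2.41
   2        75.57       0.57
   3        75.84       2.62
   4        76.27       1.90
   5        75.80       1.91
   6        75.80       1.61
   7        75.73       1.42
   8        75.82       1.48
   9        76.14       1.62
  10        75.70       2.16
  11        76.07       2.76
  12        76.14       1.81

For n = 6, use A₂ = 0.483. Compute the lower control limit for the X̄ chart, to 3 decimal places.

74.986

X̄̄ = (75.71 + 75.57 + 75.84 + 76.27 + 75.80 + 75.80 + 75.73 + 75.82 + 76.14 + 75.70 + 76.07 + 76.14) / 12 = 910.5900 / 12 = 75.8825
R̄ = (2.41 + 0.57 + 2.62 + 1.90 + 1.91 + 1.61 + 1.42 + 1.48 + 1.62 + 2.16 + 2.76 + 1.81) / 12 = 22.2700 / 12 = 1.8558
LCL = X̄̄ − A₂·R̄ = 75.8825 − 0.483 × 1.8558 = 74.9861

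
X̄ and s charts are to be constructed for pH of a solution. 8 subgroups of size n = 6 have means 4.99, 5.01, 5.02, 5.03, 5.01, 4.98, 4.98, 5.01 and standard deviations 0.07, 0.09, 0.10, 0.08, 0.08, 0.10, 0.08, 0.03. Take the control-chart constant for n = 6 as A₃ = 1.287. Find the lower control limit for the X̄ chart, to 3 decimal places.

X̄̄ = (4.99 + 5.01 + 5.02 + 5.03 + 5.01 + 4.98 + 4.98 + 5.01) / 8 = 5.0038
s̄ = (0.07 + 0.09 + 0.10 + 0.08 + 0.08 + 0.10 + 0.08 + 0.03) / 8 = 0.0788
LCL = X̄̄ − A₃·s̄ = 5.0038 − 1.287 × 0.0788 = 4.9024

4.902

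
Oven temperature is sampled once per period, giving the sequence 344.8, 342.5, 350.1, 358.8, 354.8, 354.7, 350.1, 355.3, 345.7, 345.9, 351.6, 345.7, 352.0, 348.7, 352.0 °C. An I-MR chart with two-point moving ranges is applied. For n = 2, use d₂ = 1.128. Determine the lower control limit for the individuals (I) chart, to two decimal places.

X̄ = (344.8 + 342.5 + 350.1 + 358.8 + 354.8 + 354.7 + 350.1 + 355.3 + 345.7 + 345.9 + 351.6 + 345.7 + 352.0 + 348.7 + 352.0) / 15 = 350.1800
Moving ranges: 2.3, 7.6, 8.7, 4.0, 0.1, 4.6, 5.2, 9.6, 0.2, 5.7, 5.9, 6.3, 3.3, 3.3; M̄R̄ = 66.8000 / 14 = 4.7714
LCL = X̄ − 3·M̄R̄/d₂ = 350.1800 − 3 × 4.7714 / 1.128 = 337.4900

337.49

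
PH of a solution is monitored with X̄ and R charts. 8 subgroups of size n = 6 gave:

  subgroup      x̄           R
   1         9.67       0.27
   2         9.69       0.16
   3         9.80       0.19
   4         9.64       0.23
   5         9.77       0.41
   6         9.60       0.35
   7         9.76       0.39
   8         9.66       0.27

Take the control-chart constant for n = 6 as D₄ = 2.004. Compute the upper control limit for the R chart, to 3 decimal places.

R̄ = (0.27 + 0.16 + 0.19 + 0.23 + 0.41 + 0.35 + 0.39 + 0.27) / 8 = 2.2700 / 8 = 0.2838
UCL_R = D₄·R̄ = 2.004 × 0.2838 = 0.5686

0.569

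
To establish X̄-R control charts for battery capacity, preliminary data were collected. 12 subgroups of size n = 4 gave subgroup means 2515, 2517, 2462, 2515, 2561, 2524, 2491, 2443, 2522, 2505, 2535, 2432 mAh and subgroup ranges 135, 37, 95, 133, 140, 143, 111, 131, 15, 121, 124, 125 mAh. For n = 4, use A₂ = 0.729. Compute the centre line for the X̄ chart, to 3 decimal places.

2501.833

X̄̄ = (2515 + 2517 + 2462 + 2515 + 2561 + 2524 + 2491 + 2443 + 2522 + 2505 + 2535 + 2432) / 12 = 30022.0000 / 12 = 2501.8333
CL = X̄̄ = 2501.8333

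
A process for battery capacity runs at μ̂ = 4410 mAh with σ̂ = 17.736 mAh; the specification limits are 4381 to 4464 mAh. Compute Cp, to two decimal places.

Cp = (USL − LSL) / (6σ̂) = (4464 − 4381) / (6 × 17.736) = 83.0000 / 106.4160 = 0.7800

0.78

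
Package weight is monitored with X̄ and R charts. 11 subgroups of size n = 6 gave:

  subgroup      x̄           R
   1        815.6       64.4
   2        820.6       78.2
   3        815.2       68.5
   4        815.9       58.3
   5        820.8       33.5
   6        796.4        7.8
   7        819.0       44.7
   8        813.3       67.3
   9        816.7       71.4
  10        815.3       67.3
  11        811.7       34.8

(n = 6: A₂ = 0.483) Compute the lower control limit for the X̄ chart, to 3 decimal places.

X̄̄ = (815.6 + 820.6 + 815.2 + 815.9 + 820.8 + 796.4 + 819.0 + 813.3 + 816.7 + 815.3 + 811.7) / 11 = 8960.5000 / 11 = 814.5909
R̄ = (64.4 + 78.2 + 68.5 + 58.3 + 33.5 + 7.8 + 44.7 + 67.3 + 71.4 + 67.3 + 34.8) / 11 = 596.2000 / 11 = 54.2000
LCL = X̄̄ − A₂·R̄ = 814.5909 − 0.483 × 54.2000 = 788.4123

788.412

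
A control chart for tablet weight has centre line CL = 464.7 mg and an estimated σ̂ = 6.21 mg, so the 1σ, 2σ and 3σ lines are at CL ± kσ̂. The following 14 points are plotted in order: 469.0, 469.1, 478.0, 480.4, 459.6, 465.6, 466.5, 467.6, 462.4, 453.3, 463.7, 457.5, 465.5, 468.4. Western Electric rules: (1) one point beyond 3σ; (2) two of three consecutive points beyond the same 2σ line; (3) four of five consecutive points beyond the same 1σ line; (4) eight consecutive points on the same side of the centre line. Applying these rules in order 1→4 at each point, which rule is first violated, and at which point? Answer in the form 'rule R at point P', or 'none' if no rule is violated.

Zone of each point (C = within 1σ̂, B = 1σ̂–2σ̂, A = 2σ̂–3σ̂, * = beyond 3σ̂; sign = side of CL): 1:+C, 2:+C, 3:+A, 4:+A, 5:-C, 6:+C, 7:+C, 8:+C, 9:-C, 10:-B, 11:-C, 12:-B, 13:+C, 14:+C
Rule 2 (two of three consecutive points beyond the same 2σ limit) is satisfied at point 4.

rule 2 at point 4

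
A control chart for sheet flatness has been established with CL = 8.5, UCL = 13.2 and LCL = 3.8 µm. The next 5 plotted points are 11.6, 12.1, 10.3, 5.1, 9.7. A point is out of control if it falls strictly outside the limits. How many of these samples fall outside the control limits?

0

All 5 points lie within [3.8, 13.2].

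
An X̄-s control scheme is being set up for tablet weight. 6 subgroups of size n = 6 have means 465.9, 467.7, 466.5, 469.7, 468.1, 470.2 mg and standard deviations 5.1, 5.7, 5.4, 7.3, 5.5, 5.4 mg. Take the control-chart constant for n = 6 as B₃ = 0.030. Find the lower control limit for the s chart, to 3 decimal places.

s̄ = (5.1 + 5.7 + 5.4 + 7.3 + 5.5 + 5.4) / 6 = 5.7333
LCL_s = B₃·s̄ = 0.030 × 5.7333 = 0.1720

0.172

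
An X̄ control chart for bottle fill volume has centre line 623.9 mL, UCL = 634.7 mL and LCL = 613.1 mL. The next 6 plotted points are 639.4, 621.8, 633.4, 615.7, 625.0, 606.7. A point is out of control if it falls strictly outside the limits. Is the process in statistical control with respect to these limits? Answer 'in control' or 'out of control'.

out of control

Compare each point to [613.1, 634.7]: sample 1 = 639.4 > UCL; sample 6 = 606.7 < LCL.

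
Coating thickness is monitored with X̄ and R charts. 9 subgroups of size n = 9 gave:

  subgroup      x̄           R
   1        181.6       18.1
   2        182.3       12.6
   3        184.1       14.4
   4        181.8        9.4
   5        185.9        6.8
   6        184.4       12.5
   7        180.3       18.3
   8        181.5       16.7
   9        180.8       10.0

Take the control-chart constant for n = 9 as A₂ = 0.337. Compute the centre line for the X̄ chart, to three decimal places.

182.522

X̄̄ = (181.6 + 182.3 + 184.1 + 181.8 + 185.9 + 184.4 + 180.3 + 181.5 + 180.8) / 9 = 1642.7000 / 9 = 182.5222
CL = X̄̄ = 182.5222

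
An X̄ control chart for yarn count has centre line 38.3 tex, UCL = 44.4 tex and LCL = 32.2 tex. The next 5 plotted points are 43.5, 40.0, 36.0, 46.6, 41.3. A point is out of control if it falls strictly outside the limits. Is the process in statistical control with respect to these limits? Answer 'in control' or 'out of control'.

Compare each point to [32.2, 44.4]: sample 4 = 46.6 > UCL.

out of control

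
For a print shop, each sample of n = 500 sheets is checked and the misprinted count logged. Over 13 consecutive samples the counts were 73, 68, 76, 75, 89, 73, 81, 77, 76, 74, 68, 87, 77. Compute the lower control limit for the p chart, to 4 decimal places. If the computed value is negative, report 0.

0.1046

p̄ = Σdᵢ / (k·n) = 994 / (13 × 500) = 0.15292
LCL = p̄ − 3·√(p̄(1−p̄)/n) = 0.15292 − 3 × 0.01610 = 0.10464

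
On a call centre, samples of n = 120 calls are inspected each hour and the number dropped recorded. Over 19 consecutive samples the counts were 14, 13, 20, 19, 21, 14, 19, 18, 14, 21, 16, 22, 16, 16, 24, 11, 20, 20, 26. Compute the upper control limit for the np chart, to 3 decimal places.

29.868

p̄ = Σdᵢ / (k·n) = 344 / (19 × 120) = 0.15088
UCL = np̄ + 3·√(np̄(1−p̄)) = 18.1053 + 3 × √(18.1053×0.84912) = 18.1053 + 3 × 3.9209 = 29.8680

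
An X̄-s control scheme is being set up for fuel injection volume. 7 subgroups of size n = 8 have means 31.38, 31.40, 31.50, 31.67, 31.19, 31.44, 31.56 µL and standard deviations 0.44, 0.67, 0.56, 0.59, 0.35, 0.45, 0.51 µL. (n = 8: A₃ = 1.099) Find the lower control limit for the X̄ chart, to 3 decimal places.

30.888

X̄̄ = (31.38 + 31.40 + 31.50 + 31.67 + 31.19 + 31.44 + 31.56) / 7 = 31.4486
s̄ = (0.44 + 0.67 + 0.56 + 0.59 + 0.35 + 0.45 + 0.51) / 7 = 0.5100
LCL = X̄̄ − A₃·s̄ = 31.4486 − 1.099 × 0.5100 = 30.8881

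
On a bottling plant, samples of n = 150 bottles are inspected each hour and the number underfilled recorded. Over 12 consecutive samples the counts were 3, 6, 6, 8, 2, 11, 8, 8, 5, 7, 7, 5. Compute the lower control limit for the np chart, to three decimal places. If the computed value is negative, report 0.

0.000

p̄ = Σdᵢ / (k·n) = 76 / (12 × 150) = 0.04222
LCL = np̄ − 3·√(np̄(1−p̄)) = 6.3333 − 3 × 2.4629 = -1.0554 → 0 (negative, so LCL = 0)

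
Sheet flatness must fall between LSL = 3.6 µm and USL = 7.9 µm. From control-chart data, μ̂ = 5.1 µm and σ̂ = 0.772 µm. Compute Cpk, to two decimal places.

Cpu = (USL − μ̂) / (3σ̂) = (7.9 − 5.1) / (3 × 0.772) = 1.2090; Cpl = (μ̂ − LSL) / (3σ̂) = (5.1 − 3.6) / (3 × 0.772) = 0.6477; Cpk = min(Cpu, Cpl) = 0.6477

0.65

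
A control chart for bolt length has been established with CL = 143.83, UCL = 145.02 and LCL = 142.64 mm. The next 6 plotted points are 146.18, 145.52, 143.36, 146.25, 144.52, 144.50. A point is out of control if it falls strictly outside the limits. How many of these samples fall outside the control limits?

3

Compare each point to [142.64, 145.02]: sample 1 = 146.18 > UCL; sample 2 = 145.52 > UCL; sample 4 = 146.25 > UCL.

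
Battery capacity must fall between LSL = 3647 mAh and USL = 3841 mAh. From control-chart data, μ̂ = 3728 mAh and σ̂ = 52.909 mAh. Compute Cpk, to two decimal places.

Cpu = (USL − μ̂) / (3σ̂) = (3841 − 3728) / (3 × 52.909) = 0.7119; Cpl = (μ̂ − LSL) / (3σ̂) = (3728 − 3647) / (3 × 52.909) = 0.5103; Cpk = min(Cpu, Cpl) = 0.5103

0.51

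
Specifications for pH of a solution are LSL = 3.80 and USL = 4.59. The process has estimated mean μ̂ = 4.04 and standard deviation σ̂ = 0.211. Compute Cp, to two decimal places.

Cp = (USL − LSL) / (6σ̂) = (4.59 − 3.80) / (6 × 0.211) = 0.7900 / 1.2660 = 0.6240

0.62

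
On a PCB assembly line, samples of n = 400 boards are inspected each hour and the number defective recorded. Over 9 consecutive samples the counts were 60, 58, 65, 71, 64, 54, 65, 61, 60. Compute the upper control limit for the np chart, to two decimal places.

83.71

p̄ = Σdᵢ / (k·n) = 558 / (9 × 400) = 0.15500
UCL = np̄ + 3·√(np̄(1−p̄)) = 62.0000 + 3 × √(62.0000×0.84500) = 62.0000 + 3 × 7.2381 = 83.7143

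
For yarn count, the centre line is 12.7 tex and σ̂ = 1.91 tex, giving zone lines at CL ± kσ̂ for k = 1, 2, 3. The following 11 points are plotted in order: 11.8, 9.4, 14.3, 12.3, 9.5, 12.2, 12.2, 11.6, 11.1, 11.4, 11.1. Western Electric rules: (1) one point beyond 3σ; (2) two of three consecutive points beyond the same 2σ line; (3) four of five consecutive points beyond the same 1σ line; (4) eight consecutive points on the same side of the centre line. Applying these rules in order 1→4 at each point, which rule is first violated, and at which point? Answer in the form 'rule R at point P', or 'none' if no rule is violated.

rule 4 at point 11

Zone of each point (C = within 1σ̂, B = 1σ̂–2σ̂, A = 2σ̂–3σ̂, * = beyond 3σ̂; sign = side of CL): 1:-C, 2:-B, 3:+C, 4:-C, 5:-B, 6:-C, 7:-C, 8:-C, 9:-C, 10:-C, 11:-C
Rule 4 (eight consecutive points on the same side of the centre line) is satisfied at point 11.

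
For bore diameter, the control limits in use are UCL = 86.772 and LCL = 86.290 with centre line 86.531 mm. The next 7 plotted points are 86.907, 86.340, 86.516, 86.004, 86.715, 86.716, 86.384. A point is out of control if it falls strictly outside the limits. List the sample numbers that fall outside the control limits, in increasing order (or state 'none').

1, 4

Compare each point to [86.290, 86.772]: sample 1 = 86.907 > UCL; sample 4 = 86.004 < LCL.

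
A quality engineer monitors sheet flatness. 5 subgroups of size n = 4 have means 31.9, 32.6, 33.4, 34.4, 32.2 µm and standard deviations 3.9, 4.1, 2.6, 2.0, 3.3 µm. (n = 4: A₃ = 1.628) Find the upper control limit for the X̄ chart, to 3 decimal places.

38.077

X̄̄ = (31.9 + 32.6 + 33.4 + 34.4 + 32.2) / 5 = 32.9000
s̄ = (3.9 + 4.1 + 2.6 + 2.0 + 3.3) / 5 = 3.1800
UCL = X̄̄ + A₃·s̄ = 32.9000 + 1.628 × 3.1800 = 38.0770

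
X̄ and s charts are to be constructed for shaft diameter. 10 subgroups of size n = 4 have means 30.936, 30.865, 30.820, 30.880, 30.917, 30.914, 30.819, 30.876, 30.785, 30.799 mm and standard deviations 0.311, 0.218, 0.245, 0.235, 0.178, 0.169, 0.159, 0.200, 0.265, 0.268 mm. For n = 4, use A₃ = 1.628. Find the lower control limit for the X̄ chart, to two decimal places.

X̄̄ = (30.936 + 30.865 + 30.820 + 30.880 + 30.917 + 30.914 + 30.819 + 30.876 + 30.785 + 30.799) / 10 = 30.8611
s̄ = (0.311 + 0.218 + 0.245 + 0.235 + 0.178 + 0.169 + 0.159 + 0.200 + 0.265 + 0.268) / 10 = 0.2248
LCL = X̄̄ − A₃·s̄ = 30.8611 − 1.628 × 0.2248 = 30.4951

30.50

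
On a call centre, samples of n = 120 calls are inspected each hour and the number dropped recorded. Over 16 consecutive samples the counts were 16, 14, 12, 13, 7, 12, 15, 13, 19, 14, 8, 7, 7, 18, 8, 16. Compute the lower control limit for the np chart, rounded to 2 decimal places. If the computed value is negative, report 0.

2.42

p̄ = Σdᵢ / (k·n) = 199 / (16 × 120) = 0.10365
LCL = np̄ − 3·√(np̄(1−p̄)) = 12.4375 − 3 × 3.3389 = 2.4207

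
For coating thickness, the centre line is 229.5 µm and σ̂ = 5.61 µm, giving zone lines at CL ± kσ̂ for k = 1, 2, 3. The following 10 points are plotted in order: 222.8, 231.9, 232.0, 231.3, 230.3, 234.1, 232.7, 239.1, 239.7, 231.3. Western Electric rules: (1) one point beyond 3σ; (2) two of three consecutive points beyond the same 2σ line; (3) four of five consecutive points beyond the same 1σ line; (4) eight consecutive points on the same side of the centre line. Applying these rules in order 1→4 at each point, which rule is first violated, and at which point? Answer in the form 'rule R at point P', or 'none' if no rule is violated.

Zone of each point (C = within 1σ̂, B = 1σ̂–2σ̂, A = 2σ̂–3σ̂, * = beyond 3σ̂; sign = side of CL): 1:-B, 2:+C, 3:+C, 4:+C, 5:+C, 6:+C, 7:+C, 8:+B, 9:+B, 10:+C
Rule 4 (eight consecutive points on the same side of the centre line) is satisfied at point 9.

rule 4 at point 9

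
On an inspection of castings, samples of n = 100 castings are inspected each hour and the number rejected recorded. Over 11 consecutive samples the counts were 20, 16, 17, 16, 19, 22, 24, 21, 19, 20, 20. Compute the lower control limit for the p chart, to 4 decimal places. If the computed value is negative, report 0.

0.0758

p̄ = Σdᵢ / (k·n) = 214 / (11 × 100) = 0.19455
LCL = p̄ − 3·√(p̄(1−p̄)/n) = 0.19455 − 3 × 0.03959 = 0.07579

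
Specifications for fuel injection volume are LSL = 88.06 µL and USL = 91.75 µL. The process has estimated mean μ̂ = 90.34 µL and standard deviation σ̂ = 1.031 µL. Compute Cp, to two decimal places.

Cp = (USL − LSL) / (6σ̂) = (91.75 − 88.06) / (6 × 1.031) = 3.6900 / 6.1860 = 0.5965

0.60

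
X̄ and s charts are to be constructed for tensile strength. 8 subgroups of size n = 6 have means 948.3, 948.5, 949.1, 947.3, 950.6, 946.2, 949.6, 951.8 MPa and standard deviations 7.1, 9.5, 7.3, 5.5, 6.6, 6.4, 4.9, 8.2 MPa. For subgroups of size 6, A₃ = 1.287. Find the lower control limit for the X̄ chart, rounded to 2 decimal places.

X̄̄ = (948.3 + 948.5 + 949.1 + 947.3 + 950.6 + 946.2 + 949.6 + 951.8) / 8 = 948.9250
s̄ = (7.1 + 9.5 + 7.3 + 5.5 + 6.6 + 6.4 + 4.9 + 8.2) / 8 = 6.9375
LCL = X̄̄ − A₃·s̄ = 948.9250 − 1.287 × 6.9375 = 939.9964

940.00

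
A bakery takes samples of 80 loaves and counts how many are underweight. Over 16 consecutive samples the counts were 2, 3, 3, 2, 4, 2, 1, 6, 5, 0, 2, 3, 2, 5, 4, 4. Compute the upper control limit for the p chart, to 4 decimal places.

p̄ = Σdᵢ / (k·n) = 48 / (16 × 80) = 0.03750
UCL = p̄ + 3·√(p̄(1−p̄)/n) = 0.03750 + 3 × √(0.03750×0.96250/80) = 0.03750 + 3 × 0.02124 = 0.10122

0.1012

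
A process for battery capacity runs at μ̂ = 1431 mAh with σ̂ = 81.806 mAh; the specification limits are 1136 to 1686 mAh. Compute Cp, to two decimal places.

Cp = (USL − LSL) / (6σ̂) = (1686 − 1136) / (6 × 81.806) = 550.0000 / 490.8360 = 1.1205

1.12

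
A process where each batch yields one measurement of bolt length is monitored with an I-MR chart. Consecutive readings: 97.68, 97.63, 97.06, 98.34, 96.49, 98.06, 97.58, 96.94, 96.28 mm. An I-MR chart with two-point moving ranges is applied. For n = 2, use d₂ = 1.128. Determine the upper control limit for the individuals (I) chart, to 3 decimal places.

X̄ = (97.68 + 97.63 + 97.06 + 98.34 + 96.49 + 98.06 + 97.58 + 96.94 + 96.28) / 9 = 97.3400
Moving ranges: 0.05, 0.57, 1.28, 1.85, 1.57, 0.48, 0.64, 0.66; M̄R̄ = 7.1000 / 8 = 0.8875
UCL = X̄ + 3·M̄R̄/d₂ = 97.3400 + 3 × 0.8875 / 1.128 = 99.7004

99.700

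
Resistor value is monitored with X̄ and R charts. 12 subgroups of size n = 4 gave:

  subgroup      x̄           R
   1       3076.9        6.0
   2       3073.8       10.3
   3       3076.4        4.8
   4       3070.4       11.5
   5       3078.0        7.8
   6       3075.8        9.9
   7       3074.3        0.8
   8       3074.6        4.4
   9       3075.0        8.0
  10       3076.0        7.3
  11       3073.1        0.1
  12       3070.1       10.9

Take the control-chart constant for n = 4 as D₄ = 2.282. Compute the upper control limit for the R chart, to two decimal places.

15.56

R̄ = (6.0 + 10.3 + 4.8 + 11.5 + 7.8 + 9.9 + 0.8 + 4.4 + 8.0 + 7.3 + 0.1 + 10.9) / 12 = 81.8000 / 12 = 6.8167
UCL_R = D₄·R̄ = 2.282 × 6.8167 = 15.5556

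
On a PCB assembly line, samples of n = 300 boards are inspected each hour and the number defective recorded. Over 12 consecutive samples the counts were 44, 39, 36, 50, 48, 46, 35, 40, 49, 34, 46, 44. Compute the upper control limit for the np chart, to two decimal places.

60.72

p̄ = Σdᵢ / (k·n) = 511 / (12 × 300) = 0.14194
UCL = np̄ + 3·√(np̄(1−p̄)) = 42.5833 + 3 × √(42.5833×0.85806) = 42.5833 + 3 × 6.0447 = 60.7175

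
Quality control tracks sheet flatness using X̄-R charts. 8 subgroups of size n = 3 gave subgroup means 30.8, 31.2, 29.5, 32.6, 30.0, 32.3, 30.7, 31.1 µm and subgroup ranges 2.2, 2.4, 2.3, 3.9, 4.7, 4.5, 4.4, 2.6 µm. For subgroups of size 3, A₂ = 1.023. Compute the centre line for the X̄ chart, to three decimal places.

31.025

X̄̄ = (30.8 + 31.2 + 29.5 + 32.6 + 30.0 + 32.3 + 30.7 + 31.1) / 8 = 248.2000 / 8 = 31.0250
CL = X̄̄ = 31.0250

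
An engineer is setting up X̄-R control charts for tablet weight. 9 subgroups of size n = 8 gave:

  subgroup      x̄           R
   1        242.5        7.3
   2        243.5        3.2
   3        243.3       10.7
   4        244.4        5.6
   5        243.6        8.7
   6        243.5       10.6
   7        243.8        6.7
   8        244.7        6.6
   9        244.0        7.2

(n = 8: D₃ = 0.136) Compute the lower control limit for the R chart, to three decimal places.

R̄ = (7.3 + 3.2 + 10.7 + 5.6 + 8.7 + 10.6 + 6.7 + 6.6 + 7.2) / 9 = 66.6000 / 9 = 7.4000
LCL_R = D₃·R̄ = 0.136 × 7.4000 = 1.0064

1.006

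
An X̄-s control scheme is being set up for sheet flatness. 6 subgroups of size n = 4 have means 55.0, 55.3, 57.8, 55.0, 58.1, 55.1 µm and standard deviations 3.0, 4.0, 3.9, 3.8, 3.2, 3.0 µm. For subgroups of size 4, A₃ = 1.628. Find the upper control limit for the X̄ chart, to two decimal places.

X̄̄ = (55.0 + 55.3 + 57.8 + 55.0 + 58.1 + 55.1) / 6 = 56.0500
s̄ = (3.0 + 4.0 + 3.9 + 3.8 + 3.2 + 3.0) / 6 = 3.4833
UCL = X̄̄ + A₃·s̄ = 56.0500 + 1.628 × 3.4833 = 61.7209

61.72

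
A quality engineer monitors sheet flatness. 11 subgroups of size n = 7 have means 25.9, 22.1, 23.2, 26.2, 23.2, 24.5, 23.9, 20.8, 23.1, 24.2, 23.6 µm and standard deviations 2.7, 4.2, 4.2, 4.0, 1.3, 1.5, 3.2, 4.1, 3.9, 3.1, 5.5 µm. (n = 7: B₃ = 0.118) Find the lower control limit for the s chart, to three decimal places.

0.404

s̄ = (2.7 + 4.2 + 4.2 + 4.0 + 1.3 + 1.5 + 3.2 + 4.1 + 3.9 + 3.1 + 5.5) / 11 = 3.4273
LCL_s = B₃·s̄ = 0.118 × 3.4273 = 0.4044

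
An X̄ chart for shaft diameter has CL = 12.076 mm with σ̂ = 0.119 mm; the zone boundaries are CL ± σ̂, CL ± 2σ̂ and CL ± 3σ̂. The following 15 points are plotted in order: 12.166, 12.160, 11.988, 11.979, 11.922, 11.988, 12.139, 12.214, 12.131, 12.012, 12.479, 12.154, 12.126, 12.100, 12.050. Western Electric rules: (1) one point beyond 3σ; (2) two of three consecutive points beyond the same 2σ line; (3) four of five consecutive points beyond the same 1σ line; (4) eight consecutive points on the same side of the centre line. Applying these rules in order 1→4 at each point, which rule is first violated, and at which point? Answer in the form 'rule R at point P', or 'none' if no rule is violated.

Zone of each point (C = within 1σ̂, B = 1σ̂–2σ̂, A = 2σ̂–3σ̂, * = beyond 3σ̂; sign = side of CL): 1:+C, 2:+C, 3:-C, 4:-C, 5:-B, 6:-C, 7:+C, 8:+B, 9:+C, 10:-C, 11:+*, 12:+C, 13:+C, 14:+C, 15:-C
Rule 1 (one point beyond the 3σ limits) is satisfied at point 11.

rule 1 at point 11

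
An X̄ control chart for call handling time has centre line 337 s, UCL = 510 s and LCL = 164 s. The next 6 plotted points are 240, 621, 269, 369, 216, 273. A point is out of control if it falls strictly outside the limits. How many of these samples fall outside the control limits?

Compare each point to [164, 510]: sample 2 = 621 > UCL.

1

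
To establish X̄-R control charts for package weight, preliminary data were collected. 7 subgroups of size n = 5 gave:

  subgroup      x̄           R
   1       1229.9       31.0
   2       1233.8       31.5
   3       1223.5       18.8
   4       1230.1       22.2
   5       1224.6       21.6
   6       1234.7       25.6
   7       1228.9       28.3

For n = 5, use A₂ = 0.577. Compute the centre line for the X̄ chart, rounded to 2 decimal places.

1229.36

X̄̄ = (1229.9 + 1233.8 + 1223.5 + 1230.1 + 1224.6 + 1234.7 + 1228.9) / 7 = 8605.5000 / 7 = 1229.3571
CL = X̄̄ = 1229.3571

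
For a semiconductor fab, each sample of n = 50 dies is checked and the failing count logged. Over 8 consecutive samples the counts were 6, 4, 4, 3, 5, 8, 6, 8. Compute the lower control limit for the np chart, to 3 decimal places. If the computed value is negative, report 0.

p̄ = Σdᵢ / (k·n) = 44 / (8 × 50) = 0.11000
LCL = np̄ − 3·√(np̄(1−p̄)) = 5.5000 − 3 × 2.2125 = -1.1374 → 0 (negative, so LCL = 0)

0.000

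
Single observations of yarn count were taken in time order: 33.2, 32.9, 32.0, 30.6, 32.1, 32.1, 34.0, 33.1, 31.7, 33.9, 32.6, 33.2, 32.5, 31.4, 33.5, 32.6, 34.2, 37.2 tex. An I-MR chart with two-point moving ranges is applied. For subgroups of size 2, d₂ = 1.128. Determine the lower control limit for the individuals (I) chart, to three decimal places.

29.523

X̄ = (33.2 + 32.9 + 32.0 + 30.6 + 32.1 + 32.1 + 34.0 + 33.1 + 31.7 + 33.9 + 32.6 + 33.2 + 32.5 + 31.4 + 33.5 + 32.6 + 34.2 + 37.2) / 18 = 32.9333
Moving ranges: 0.3, 0.9, 1.4, 1.5, 0.0, 1.9, 0.9, 1.4, 2.2, 1.3, 0.6, 0.7, 1.1, 2.1, 0.9, 1.6, 3.0; M̄R̄ = 21.8000 / 17 = 1.2824
LCL = X̄ − 3·M̄R̄/d₂ = 32.9333 − 3 × 1.2824 / 1.128 = 29.5228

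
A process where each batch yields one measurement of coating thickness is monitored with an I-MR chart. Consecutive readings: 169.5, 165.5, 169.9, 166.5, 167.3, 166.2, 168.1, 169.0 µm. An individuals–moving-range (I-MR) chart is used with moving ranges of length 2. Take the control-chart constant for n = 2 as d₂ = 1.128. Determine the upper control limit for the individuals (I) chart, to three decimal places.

X̄ = (169.5 + 165.5 + 169.9 + 166.5 + 167.3 + 166.2 + 168.1 + 169.0) / 8 = 167.7500
Moving ranges: 4.0, 4.4, 3.4, 0.8, 1.1, 1.9, 0.9; M̄R̄ = 16.5000 / 7 = 2.3571
UCL = X̄ + 3·M̄R̄/d₂ = 167.7500 + 3 × 2.3571 / 1.128 = 174.0190

174.019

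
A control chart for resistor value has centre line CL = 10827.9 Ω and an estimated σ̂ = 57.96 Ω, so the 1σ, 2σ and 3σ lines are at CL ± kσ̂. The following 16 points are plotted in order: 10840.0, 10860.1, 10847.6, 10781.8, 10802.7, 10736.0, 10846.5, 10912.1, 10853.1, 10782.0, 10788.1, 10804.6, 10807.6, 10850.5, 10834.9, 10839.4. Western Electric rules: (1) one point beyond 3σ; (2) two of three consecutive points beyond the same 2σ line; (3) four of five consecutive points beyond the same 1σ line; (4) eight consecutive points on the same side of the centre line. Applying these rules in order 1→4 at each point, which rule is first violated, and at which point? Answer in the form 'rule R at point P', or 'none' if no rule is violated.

none

Zone of each point (C = within 1σ̂, B = 1σ̂–2σ̂, A = 2σ̂–3σ̂, * = beyond 3σ̂; sign = side of CL): 1:+C, 2:+C, 3:+C, 4:-C, 5:-C, 6:-B, 7:+C, 8:+B, 9:+C, 10:-C, 11:-C, 12:-C, 13:-C, 14:+C, 15:+C, 16:+C
No rule fires across all 16 points.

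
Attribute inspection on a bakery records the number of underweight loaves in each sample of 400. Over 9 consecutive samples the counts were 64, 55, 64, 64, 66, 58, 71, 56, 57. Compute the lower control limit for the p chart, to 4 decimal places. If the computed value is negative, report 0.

p̄ = Σdᵢ / (k·n) = 555 / (9 × 400) = 0.15417
LCL = p̄ − 3·√(p̄(1−p̄)/n) = 0.15417 − 3 × 0.01806 = 0.10000

0.1000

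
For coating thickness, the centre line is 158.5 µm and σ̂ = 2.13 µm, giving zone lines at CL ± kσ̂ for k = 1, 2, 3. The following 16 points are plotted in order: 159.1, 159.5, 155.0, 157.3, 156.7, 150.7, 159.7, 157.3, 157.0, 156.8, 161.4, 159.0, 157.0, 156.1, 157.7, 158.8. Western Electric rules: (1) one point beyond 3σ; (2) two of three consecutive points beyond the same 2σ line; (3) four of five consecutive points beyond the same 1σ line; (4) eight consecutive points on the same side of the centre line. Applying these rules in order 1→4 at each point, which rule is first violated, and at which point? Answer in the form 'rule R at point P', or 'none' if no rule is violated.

rule 1 at point 6

Zone of each point (C = within 1σ̂, B = 1σ̂–2σ̂, A = 2σ̂–3σ̂, * = beyond 3σ̂; sign = side of CL): 1:+C, 2:+C, 3:-B, 4:-C, 5:-C, 6:-*, 7:+C, 8:-C, 9:-C, 10:-C, 11:+B, 12:+C, 13:-C, 14:-B, 15:-C, 16:+C
Rule 1 (one point beyond the 3σ limits) is satisfied at point 6.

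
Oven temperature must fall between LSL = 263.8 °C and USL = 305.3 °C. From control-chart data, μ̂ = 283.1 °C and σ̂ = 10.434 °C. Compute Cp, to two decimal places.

0.66

Cp = (USL − LSL) / (6σ̂) = (305.3 − 263.8) / (6 × 10.434) = 41.5000 / 62.6040 = 0.6629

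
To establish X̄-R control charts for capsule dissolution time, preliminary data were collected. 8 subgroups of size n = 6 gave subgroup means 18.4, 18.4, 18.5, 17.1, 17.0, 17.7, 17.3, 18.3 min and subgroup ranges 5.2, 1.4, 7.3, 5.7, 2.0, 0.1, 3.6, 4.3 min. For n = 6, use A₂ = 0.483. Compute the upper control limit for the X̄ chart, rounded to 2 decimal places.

19.62

X̄̄ = (18.4 + 18.4 + 18.5 + 17.1 + 17.0 + 17.7 + 17.3 + 18.3) / 8 = 142.7000 / 8 = 17.8375
R̄ = (5.2 + 1.4 + 7.3 + 5.7 + 2.0 + 0.1 + 3.6 + 4.3) / 8 = 29.6000 / 8 = 3.7000
UCL = X̄̄ + A₂·R̄ = 17.8375 + 0.483 × 3.7000 = 19.6246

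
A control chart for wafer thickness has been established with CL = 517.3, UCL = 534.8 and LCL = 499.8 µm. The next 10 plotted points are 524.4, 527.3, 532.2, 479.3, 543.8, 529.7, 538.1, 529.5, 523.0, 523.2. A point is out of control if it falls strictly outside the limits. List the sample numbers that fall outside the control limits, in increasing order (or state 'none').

4, 5, 7

Compare each point to [499.8, 534.8]: sample 4 = 479.3 < LCL; sample 5 = 543.8 > UCL; sample 7 = 538.1 > UCL.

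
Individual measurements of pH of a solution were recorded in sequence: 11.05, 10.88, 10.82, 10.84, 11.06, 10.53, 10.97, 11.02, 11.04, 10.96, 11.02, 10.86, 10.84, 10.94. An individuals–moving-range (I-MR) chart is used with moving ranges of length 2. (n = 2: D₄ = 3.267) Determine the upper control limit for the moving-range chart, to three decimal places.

0.485

Moving ranges: 0.17, 0.06, 0.02, 0.22, 0.53, 0.44, 0.05, 0.02, 0.08, 0.06, 0.16, 0.02, 0.10; M̄R̄ = 1.9300 / 13 = 0.1485
UCL_MR = D₄·M̄R̄ = 3.267 × 0.1485 = 0.4850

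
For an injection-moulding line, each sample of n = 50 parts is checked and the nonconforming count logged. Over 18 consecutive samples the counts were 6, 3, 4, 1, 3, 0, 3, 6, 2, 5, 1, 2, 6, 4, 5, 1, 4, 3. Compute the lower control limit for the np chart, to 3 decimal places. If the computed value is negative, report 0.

0.000

p̄ = Σdᵢ / (k·n) = 59 / (18 × 50) = 0.06556
LCL = np̄ − 3·√(np̄(1−p̄)) = 3.2778 − 3 × 1.7501 = -1.9726 → 0 (negative, so LCL = 0)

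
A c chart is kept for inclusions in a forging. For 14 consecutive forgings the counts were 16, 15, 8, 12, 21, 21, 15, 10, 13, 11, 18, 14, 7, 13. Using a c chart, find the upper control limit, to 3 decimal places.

25.025

c̄ = (16 + 15 + 8 + 12 + 21 + 21 + 15 + 10 + 13 + 11 + 18 + 14 + 7 + 13) / 14 = 194 / 14 = 13.8571
UCL = c̄ + 3√c̄ = 13.8571 + 3 × √13.8571 = 13.8571 + 3 × 3.7225 = 25.0247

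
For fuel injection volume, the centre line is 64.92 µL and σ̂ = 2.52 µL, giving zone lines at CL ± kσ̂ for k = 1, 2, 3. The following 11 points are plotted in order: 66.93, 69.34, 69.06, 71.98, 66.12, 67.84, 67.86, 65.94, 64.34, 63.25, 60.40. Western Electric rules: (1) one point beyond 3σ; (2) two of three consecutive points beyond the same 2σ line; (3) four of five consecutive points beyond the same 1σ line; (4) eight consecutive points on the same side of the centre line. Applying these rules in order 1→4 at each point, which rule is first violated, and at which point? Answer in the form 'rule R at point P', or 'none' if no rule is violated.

Zone of each point (C = within 1σ̂, B = 1σ̂–2σ̂, A = 2σ̂–3σ̂, * = beyond 3σ̂; sign = side of CL): 1:+C, 2:+B, 3:+B, 4:+A, 5:+C, 6:+B, 7:+B, 8:+C, 9:-C, 10:-C, 11:-B
Rule 3 (four of five consecutive points beyond the same 1σ limit) is satisfied at point 6.

rule 3 at point 6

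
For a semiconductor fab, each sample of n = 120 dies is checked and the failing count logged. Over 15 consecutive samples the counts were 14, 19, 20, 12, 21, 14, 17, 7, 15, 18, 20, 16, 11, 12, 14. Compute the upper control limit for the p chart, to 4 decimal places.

p̄ = Σdᵢ / (k·n) = 230 / (15 × 120) = 0.12778
UCL = p̄ + 3·√(p̄(1−p̄)/n) = 0.12778 + 3 × √(0.12778×0.87222/120) = 0.12778 + 3 × 0.03048 = 0.21920

0.2192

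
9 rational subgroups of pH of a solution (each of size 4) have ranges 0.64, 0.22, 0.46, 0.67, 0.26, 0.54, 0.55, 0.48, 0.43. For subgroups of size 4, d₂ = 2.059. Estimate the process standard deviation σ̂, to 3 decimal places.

R̄ = (0.64 + 0.22 + 0.46 + 0.67 + 0.26 + 0.54 + 0.55 + 0.48 + 0.43) / 9 = 0.4722
σ̂ = R̄ / d₂ = 0.4722 / 2.059 = 0.2293

0.229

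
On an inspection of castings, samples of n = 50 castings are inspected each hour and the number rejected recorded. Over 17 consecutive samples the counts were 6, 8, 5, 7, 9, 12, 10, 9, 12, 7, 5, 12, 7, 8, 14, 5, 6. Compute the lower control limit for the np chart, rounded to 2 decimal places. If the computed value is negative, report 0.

p̄ = Σdᵢ / (k·n) = 142 / (17 × 50) = 0.16706
LCL = np̄ − 3·√(np̄(1−p̄)) = 8.3529 − 3 × 2.6377 = 0.4398

0.44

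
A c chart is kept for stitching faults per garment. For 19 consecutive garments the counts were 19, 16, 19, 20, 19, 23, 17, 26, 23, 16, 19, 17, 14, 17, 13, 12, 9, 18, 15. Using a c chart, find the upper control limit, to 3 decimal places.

30.014

c̄ = (19 + 16 + 19 + 20 + 19 + 23 + 17 + 26 + 23 + 16 + 19 + 17 + 14 + 17 + 13 + 12 + 9 + 18 + 15) / 19 = 332 / 19 = 17.4737
UCL = c̄ + 3√c̄ = 17.4737 + 3 × √17.4737 = 17.4737 + 3 × 4.1802 = 30.0141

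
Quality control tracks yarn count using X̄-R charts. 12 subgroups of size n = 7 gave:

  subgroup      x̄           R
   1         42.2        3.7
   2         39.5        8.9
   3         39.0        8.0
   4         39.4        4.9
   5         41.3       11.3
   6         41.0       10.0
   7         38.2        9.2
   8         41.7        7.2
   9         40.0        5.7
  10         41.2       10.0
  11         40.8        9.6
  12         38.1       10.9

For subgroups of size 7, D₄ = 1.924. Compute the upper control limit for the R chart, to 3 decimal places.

R̄ = (3.7 + 8.9 + 8.0 + 4.9 + 11.3 + 10.0 + 9.2 + 7.2 + 5.7 + 10.0 + 9.6 + 10.9) / 12 = 99.4000 / 12 = 8.2833
UCL_R = D₄·R̄ = 1.924 × 8.2833 = 15.9371

15.937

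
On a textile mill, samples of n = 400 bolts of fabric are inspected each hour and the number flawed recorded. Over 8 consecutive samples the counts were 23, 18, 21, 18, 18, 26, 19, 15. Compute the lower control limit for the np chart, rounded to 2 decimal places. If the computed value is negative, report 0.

6.75

p̄ = Σdᵢ / (k·n) = 158 / (8 × 400) = 0.04938
LCL = np̄ − 3·√(np̄(1−p̄)) = 19.7500 − 3 × 4.3330 = 6.7510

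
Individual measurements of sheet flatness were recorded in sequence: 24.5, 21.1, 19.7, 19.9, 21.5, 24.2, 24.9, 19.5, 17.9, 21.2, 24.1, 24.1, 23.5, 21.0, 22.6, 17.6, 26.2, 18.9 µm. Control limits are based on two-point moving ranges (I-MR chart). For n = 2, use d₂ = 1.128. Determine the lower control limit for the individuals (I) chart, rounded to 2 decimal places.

14.17

X̄ = (24.5 + 21.1 + 19.7 + 19.9 + 21.5 + 24.2 + 24.9 + 19.5 + 17.9 + 21.2 + 24.1 + 24.1 + 23.5 + 21.0 + 22.6 + 17.6 + 26.2 + 18.9) / 18 = 21.8000
Moving ranges: 3.4, 1.4, 0.2, 1.6, 2.7, 0.7, 5.4, 1.6, 3.3, 2.9, 0.0, 0.6, 2.5, 1.6, 5.0, 8.6, 7.3; M̄R̄ = 48.8000 / 17 = 2.8706
LCL = X̄ − 3·M̄R̄/d₂ = 21.8000 − 3 × 2.8706 / 1.128 = 14.1655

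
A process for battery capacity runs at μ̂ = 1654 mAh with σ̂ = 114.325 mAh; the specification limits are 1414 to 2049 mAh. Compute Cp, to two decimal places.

Cp = (USL − LSL) / (6σ̂) = (2049 − 1414) / (6 × 114.325) = 635.0000 / 685.9500 = 0.9257

0.93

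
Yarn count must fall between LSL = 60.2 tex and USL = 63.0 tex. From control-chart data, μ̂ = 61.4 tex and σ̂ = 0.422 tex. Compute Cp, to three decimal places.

1.106

Cp = (USL − LSL) / (6σ̂) = (63.0 − 60.2) / (6 × 0.422) = 2.8000 / 2.5320 = 1.1058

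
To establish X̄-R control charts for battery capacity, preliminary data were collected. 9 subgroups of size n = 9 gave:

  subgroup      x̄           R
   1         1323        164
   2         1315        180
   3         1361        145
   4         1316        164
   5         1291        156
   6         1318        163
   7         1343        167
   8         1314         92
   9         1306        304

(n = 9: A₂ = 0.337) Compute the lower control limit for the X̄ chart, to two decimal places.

1263.30

X̄̄ = (1323 + 1315 + 1361 + 1316 + 1291 + 1318 + 1343 + 1314 + 1306) / 9 = 11887.0000 / 9 = 1320.7778
R̄ = (164 + 180 + 145 + 164 + 156 + 163 + 167 + 92 + 304) / 9 = 1535.0000 / 9 = 170.5556
LCL = X̄̄ − A₂·R̄ = 1320.7778 − 0.337 × 170.5556 = 1263.3006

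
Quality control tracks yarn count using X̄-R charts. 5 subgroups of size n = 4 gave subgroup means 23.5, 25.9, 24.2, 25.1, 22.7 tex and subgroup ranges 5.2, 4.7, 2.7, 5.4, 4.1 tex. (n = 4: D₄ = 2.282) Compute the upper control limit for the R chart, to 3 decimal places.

10.086

R̄ = (5.2 + 4.7 + 2.7 + 5.4 + 4.1) / 5 = 22.1000 / 5 = 4.4200
UCL_R = D₄·R̄ = 2.282 × 4.4200 = 10.0864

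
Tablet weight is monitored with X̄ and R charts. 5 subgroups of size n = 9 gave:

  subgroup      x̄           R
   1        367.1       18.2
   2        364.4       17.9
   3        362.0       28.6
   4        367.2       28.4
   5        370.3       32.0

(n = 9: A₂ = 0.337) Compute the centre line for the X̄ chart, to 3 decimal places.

X̄̄ = (367.1 + 364.4 + 362.0 + 367.2 + 370.3) / 5 = 1831.0000 / 5 = 366.2000
CL = X̄̄ = 366.2000

366.200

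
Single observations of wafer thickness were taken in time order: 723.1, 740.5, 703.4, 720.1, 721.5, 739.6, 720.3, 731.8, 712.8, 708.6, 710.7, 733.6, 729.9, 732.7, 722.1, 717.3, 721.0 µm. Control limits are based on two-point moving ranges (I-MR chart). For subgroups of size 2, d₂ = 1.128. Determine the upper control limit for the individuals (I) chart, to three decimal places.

755.346

X̄ = (723.1 + 740.5 + 703.4 + 720.1 + 721.5 + 739.6 + 720.3 + 731.8 + 712.8 + 708.6 + 710.7 + 733.6 + 729.9 + 732.7 + 722.1 + 717.3 + 721.0) / 17 = 722.8824
Moving ranges: 17.4, 37.1, 16.7, 1.4, 18.1, 19.3, 11.5, 19.0, 4.2, 2.1, 22.9, 3.7, 2.8, 10.6, 4.8, 3.7; M̄R̄ = 195.3000 / 16 = 12.2063
UCL = X̄ + 3·M̄R̄/d₂ = 722.8824 + 3 × 12.2063 / 1.128 = 755.3458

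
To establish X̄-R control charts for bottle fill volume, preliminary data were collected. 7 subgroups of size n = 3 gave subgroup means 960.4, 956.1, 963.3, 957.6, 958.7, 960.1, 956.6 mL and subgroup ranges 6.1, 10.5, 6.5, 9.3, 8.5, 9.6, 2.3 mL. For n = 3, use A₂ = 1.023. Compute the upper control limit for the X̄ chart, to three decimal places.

966.688

X̄̄ = (960.4 + 956.1 + 963.3 + 957.6 + 958.7 + 960.1 + 956.6) / 7 = 6712.8000 / 7 = 958.9714
R̄ = (6.1 + 10.5 + 6.5 + 9.3 + 8.5 + 9.6 + 2.3) / 7 = 52.8000 / 7 = 7.5429
UCL = X̄̄ + A₂·R̄ = 958.9714 + 1.023 × 7.5429 = 966.6878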